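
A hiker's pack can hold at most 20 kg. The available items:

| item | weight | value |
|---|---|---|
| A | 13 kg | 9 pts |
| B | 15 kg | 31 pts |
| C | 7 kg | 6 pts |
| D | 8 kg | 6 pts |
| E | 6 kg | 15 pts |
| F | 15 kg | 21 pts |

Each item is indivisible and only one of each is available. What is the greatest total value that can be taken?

31 pts

This is a 0/1 knapsack; check combinations near the capacity.
- B: weight 15, value 31
- A+E: weight 13+6=19, value 9+15=24
- C+E: weight 7+6=13, value 6+15=21
- D+E: weight 8+6=14, value 6+15=21
- F: weight 15, value 21
Best: 31 pts.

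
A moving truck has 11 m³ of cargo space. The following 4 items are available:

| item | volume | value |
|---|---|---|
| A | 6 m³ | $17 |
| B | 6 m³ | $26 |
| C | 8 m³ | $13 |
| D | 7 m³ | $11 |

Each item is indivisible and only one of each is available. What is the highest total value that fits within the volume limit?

Check high-value combinations within 11 m³:
- B: volume 6, value 26
- A: volume 6, value 17
- C: volume 8, value 13
Best: $26.

$26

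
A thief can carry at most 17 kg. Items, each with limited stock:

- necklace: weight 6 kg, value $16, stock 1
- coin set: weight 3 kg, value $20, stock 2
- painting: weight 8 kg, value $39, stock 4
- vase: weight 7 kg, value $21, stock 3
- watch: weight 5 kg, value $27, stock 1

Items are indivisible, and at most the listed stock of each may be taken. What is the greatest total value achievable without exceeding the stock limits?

Top feasible selections:
- 1×coin set + 1×painting + 1×watch: weight 16, value 86
- 1×necklace + 2×coin set + 1×watch: weight 17, value 83
- 2×coin set + 1×painting: weight 14, value 79
Best: $86.

$86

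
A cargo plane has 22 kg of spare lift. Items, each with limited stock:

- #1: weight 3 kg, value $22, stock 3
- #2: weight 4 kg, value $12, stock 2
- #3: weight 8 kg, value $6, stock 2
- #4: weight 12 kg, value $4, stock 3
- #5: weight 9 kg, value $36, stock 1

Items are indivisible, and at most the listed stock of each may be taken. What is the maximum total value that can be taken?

$114

Best selections within weight 22 and stock limits:
- 3×#1 + 1×#2 + 1×#5: weight 22, value 114
- 3×#1 + 1×#5: weight 18, value 102
Best: $114.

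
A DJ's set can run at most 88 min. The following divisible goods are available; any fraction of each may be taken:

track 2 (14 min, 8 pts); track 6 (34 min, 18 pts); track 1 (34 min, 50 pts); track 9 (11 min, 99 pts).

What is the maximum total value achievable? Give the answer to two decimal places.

172.35

Take in order of value per unit:
- track 9 (99/11 per unit): all 11 → value 99, running total 99.00
- track 1 (50/34 per unit): all 34 → value 50, running total 149.00
- track 2 (8/14 per unit): all 14 → value 8, running total 157.00
- track 6 (18/34 per unit): 29 of 34 → value 29×18/34 = 15.3529, running total 172.35
Total 172.35.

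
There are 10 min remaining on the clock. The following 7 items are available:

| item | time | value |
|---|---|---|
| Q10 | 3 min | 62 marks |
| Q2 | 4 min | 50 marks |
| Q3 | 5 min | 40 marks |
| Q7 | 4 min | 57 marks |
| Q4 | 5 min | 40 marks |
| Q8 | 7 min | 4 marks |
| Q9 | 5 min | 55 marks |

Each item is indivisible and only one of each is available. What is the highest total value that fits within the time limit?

119 marks

Check high-value combinations within 10 min:
- Q10+Q7: time 3+4=7, value 62+57=119
- Q10+Q9: time 3+5=8, value 62+55=117
- Q10+Q2: time 3+4=7, value 62+50=112
- Q7+Q9: time 4+5=9, value 57+55=112
Best: 119 marks.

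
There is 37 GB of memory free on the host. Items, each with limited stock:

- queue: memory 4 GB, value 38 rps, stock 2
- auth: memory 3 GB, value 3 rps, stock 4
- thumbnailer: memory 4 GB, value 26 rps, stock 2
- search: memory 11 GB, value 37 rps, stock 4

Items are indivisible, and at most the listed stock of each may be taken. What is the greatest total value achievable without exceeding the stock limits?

Best selections within memory 37 and stock limits:
- 2×queue + 1×auth + 1×thumbnailer + 2×search: memory 37, value 179
- 2×queue + 1×thumbnailer + 2×search: memory 34, value 176
- 2×queue + 3×auth + 2×thumbnailer + 1×search: memory 36, value 174
Best: 179 rps.

179 rps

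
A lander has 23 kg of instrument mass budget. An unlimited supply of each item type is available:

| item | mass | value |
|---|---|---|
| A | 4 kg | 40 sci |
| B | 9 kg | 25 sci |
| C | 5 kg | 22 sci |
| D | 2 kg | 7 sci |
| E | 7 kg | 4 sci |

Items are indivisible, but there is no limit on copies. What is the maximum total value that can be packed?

207 sci

Best value-per-unit is A at 40/4; filling with it alone gives 5×40 = 200.
Optimal mix: 5×A + 1×D → mass 22, value 207.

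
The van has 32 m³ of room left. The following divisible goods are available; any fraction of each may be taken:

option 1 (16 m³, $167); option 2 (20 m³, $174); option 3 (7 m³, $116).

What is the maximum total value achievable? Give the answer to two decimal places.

361.30

Take in order of value per unit:
- option 3 (116/7 per unit): all 7 → value 116, running total 116.00
- option 1 (167/16 per unit): all 16 → value 167, running total 283.00
- option 2 (174/20 per unit): 9 of 20 → value 9×174/20 = 78.3000, running total 361.30
Total 361.30.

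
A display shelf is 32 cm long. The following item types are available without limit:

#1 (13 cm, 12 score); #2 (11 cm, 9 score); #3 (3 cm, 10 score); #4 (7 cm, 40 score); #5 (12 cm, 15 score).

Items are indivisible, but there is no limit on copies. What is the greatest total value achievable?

170 score

Best value-per-unit is #4 at 40/7; filling with it alone gives 4×40 = 160.
Optimal mix: 1×#3 + 4×#4 → length 31, value 170.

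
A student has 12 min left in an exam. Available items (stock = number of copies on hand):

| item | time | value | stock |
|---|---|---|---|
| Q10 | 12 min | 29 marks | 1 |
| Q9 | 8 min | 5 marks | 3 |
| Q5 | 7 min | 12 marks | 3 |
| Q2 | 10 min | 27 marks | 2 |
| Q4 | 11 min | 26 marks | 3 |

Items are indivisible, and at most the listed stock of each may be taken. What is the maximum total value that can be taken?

29 marks

Top feasible selections:
- 1×Q10: time 12, value 29
- 1×Q2: time 10, value 27
Best: 29 marks.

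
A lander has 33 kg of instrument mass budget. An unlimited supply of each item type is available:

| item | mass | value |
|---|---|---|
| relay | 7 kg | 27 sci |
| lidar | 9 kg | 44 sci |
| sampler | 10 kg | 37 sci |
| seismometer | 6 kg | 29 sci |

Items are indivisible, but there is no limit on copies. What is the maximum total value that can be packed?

161 sci

Best value-per-unit is lidar at 44/9; filling with it alone gives 3×44 = 132.
Optimal mix: 3×lidar + 1×seismometer → mass 33, value 161.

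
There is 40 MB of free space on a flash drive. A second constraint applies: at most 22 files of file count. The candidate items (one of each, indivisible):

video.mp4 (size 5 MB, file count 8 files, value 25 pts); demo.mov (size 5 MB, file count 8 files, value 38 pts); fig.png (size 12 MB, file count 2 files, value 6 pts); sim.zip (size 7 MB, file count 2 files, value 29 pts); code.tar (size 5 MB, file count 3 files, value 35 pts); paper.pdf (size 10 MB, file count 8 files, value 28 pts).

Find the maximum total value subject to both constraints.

Feasible sets respecting both limits:
- demo.mov+sim.zip+code.tar+paper.pdf: size 27, file count 21, value 130
- video.mp4+demo.mov+sim.zip+code.tar: size 22, file count 21, value 127
- video.mp4+sim.zip+code.tar+paper.pdf: size 27, file count 21, value 117
Best: 130 pts.

130 pts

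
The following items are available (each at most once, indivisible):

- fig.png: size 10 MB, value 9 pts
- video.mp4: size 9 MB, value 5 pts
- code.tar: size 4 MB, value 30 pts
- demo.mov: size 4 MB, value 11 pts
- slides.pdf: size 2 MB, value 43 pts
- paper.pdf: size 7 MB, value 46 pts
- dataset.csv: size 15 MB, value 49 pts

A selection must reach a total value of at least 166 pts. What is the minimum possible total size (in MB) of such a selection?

Subsets with value ≥ 166, sorted by total size:
- code.tar+slides.pdf+paper.pdf+dataset.csv: size 28, value 168
- code.tar+demo.mov+slides.pdf+paper.pdf+dataset.csv: size 32, value 179
Minimum size: 28 MB.

28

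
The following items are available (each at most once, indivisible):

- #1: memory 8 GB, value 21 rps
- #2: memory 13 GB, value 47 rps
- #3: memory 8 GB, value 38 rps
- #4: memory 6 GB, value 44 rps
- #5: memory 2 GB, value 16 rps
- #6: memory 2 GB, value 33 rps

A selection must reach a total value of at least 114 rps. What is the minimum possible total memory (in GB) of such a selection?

16

Subsets with value ≥ 114, sorted by total memory:
- #3+#4+#6: memory 16, value 115
- #3+#4+#5+#6: memory 18, value 131
- #1+#4+#5+#6: memory 18, value 114
- #2+#4+#6: memory 21, value 124
Minimum memory: 16 GB.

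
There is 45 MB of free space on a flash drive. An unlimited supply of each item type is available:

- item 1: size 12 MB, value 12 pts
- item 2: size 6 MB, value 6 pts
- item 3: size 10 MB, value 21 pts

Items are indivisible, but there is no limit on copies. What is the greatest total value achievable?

84 pts

Best value-per-unit is item 3 at 21/10, and filling with it alone uses size 4×10=40. No mix of the others beats 4×21 = 84.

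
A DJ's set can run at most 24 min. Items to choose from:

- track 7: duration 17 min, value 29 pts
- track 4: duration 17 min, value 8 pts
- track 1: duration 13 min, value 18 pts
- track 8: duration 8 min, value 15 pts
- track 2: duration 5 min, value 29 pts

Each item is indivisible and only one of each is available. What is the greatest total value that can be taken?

This is a 0/1 knapsack; check combinations near the capacity.
- track 7+track 2: duration 17+5=22, value 29+29=58
- track 1+track 2: duration 13+5=18, value 18+29=47
- track 8+track 2: duration 8+5=13, value 15+29=44
Best: 58 pts.

58 pts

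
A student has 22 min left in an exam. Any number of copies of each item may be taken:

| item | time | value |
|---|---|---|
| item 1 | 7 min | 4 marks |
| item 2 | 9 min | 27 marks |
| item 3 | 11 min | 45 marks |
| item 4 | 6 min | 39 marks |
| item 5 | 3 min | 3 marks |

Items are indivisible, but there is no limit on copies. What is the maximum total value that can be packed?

120 marks

Best value-per-unit is item 4 at 39/6; filling with it alone gives 3×39 = 117.
Optimal mix: 3×item 4 + 1×item 5 → time 21, value 120.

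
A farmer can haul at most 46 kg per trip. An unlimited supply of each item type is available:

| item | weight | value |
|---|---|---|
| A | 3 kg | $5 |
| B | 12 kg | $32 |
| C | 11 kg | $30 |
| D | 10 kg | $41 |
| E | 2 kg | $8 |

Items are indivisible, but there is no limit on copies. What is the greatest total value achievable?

Best value-per-unit is D at 41/10; filling with it alone gives 4×41 = 164.
Optimal mix: 4×D + 3×E → weight 46, value 188.

$188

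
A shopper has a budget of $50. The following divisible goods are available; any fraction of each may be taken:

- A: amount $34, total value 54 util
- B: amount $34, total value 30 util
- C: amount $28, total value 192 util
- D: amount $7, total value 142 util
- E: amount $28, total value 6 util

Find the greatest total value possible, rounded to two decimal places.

357.82

Take in order of value per unit:
- D (142/7 per unit): all 7 → value 142, running total 142.00
- C (192/28 per unit): all 28 → value 192, running total 334.00
- A (54/34 per unit): 15 of 34 → value 15×54/34 = 23.8235, running total 357.82
Total 357.82.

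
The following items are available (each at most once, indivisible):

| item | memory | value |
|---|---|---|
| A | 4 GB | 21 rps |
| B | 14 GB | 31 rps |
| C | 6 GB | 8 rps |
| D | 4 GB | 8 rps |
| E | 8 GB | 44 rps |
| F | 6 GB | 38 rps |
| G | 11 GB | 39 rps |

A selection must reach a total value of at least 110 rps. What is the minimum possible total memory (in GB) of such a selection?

Subsets with value ≥ 110, sorted by total memory:
- A+D+E+F: memory 22, value 111
- A+C+E+F: memory 24, value 111
- E+F+G: memory 25, value 121
- A+D+E+G: memory 27, value 112
Minimum memory: 22 GB.

22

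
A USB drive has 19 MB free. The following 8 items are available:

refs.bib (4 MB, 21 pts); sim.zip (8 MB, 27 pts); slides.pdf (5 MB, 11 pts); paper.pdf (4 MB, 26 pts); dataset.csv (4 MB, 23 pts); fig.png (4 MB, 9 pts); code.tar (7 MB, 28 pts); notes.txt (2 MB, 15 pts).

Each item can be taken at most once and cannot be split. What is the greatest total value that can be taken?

This is a 0/1 knapsack; check combinations near the capacity.
- refs.bib+paper.pdf+dataset.csv+code.tar: size 4+4+4+7=19, value 21+26+23+28=98
- refs.bib+slides.pdf+paper.pdf+dataset.csv+notes.txt: size 4+5+4+4+2=19, value 21+11+26+23+15=96
- refs.bib+paper.pdf+dataset.csv+fig.png+notes.txt: size 4+4+4+4+2=18, value 21+26+23+9+15=94
- paper.pdf+dataset.csv+code.tar+notes.txt: size 4+4+7+2=17, value 26+23+28+15=92
Best: 98 pts.

98 pts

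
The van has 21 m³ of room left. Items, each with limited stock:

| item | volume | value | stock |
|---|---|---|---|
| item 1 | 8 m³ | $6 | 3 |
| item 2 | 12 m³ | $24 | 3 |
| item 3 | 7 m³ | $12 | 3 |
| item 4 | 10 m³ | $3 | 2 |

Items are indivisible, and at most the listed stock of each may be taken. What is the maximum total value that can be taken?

Top feasible selections:
- 1×item 2 + 1×item 3: volume 19, value 36
- 3×item 3: volume 21, value 36
- 1×item 1 + 1×item 2: volume 20, value 30
Best: $36.

$36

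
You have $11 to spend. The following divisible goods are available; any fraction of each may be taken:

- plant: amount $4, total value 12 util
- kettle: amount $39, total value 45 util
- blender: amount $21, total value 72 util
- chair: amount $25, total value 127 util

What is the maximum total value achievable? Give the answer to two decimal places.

55.88

Take in order of value per unit:
- chair (127/25 per unit): 11 of 25 → value 11×127/25 = 55.8800, running total 55.88
Total 55.88.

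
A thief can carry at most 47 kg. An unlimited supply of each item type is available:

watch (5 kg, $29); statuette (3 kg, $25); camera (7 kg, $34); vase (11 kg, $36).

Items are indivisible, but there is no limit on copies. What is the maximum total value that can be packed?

$379

Best value-per-unit is statuette at 25/3; filling with it alone gives 15×25 = 375.
Optimal mix: 1×watch + 14×statuette → weight 47, value 379.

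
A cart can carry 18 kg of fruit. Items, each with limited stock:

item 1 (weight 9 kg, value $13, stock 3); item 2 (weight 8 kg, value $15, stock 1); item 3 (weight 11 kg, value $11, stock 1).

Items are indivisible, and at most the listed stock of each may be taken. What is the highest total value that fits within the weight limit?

Top feasible selections:
- 1×item 1 + 1×item 2: weight 17, value 28
- 2×item 1: weight 18, value 26
- 1×item 2: weight 8, value 15
- 1×item 1: weight 9, value 13
Best: $28.

$28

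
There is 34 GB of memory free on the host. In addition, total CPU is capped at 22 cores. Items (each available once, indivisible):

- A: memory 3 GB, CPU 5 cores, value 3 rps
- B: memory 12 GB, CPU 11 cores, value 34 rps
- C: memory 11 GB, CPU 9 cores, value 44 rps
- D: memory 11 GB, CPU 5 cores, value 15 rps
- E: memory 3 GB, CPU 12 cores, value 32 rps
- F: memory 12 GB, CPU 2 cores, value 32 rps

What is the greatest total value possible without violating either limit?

91 rps

Feasible sets respecting both limits:
- C+D+F: memory 34, CPU 16, value 91
- A+C+F: memory 26, CPU 16, value 79
- D+E+F: memory 26, CPU 19, value 79
- B+C: memory 23, CPU 20, value 78
Best: 91 rps.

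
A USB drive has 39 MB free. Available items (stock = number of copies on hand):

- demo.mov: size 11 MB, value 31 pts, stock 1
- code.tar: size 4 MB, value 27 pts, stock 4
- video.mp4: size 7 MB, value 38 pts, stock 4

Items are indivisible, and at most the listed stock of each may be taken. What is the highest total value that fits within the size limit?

Best selections within size 39 and stock limits:
- 4×code.tar + 3×video.mp4: size 37, value 222
- 2×code.tar + 4×video.mp4: size 36, value 206
Best: 222 pts.

222 pts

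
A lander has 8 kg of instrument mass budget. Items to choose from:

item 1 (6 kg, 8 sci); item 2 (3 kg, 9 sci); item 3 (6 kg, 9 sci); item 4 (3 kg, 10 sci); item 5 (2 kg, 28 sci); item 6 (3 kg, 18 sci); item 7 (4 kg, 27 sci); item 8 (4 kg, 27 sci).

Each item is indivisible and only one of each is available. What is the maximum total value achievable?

Check high-value combinations within 8 kg:
- item 4+item 5+item 6: mass 3+2+3=8, value 10+28+18=56
- item 5+item 7: mass 2+4=6, value 28+27=55
- item 5+item 8: mass 2+4=6, value 28+27=55
- item 2+item 5+item 6: mass 3+2+3=8, value 9+28+18=55
Best: 56 sci.

56 sci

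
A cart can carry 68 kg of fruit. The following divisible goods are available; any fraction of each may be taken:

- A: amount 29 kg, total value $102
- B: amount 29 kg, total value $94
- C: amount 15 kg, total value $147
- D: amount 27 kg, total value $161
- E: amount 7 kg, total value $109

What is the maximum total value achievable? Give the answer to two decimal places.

483.83

Take in order of value per unit:
- E (109/7 per unit): all 7 → value 109, running total 109.00
- C (147/15 per unit): all 15 → value 147, running total 256.00
- D (161/27 per unit): all 27 → value 161, running total 417.00
- A (102/29 per unit): 19 of 29 → value 19×102/29 = 66.8276, running total 483.83
Total 483.83.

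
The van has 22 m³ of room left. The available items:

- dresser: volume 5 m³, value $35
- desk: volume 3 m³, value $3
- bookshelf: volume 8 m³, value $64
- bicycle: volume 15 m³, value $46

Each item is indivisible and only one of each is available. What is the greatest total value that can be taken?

This is a 0/1 knapsack; check combinations near the capacity.
- dresser+desk+bookshelf: volume 5+3+8=16, value 35+3+64=102
- dresser+bookshelf: volume 5+8=13, value 35+64=99
- dresser+bicycle: volume 5+15=20, value 35+46=81
- desk+bookshelf: volume 3+8=11, value 3+64=67
- bookshelf: volume 8, value 64
Best: $102.

$102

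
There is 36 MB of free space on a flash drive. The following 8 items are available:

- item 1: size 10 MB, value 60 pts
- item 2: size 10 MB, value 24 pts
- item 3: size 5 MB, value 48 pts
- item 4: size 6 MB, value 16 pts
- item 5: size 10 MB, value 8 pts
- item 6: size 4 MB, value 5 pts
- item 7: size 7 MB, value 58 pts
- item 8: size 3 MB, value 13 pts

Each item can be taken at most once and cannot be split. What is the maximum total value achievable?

203 pts

This is a 0/1 knapsack; check combinations near the capacity.
- item 1+item 2+item 3+item 7+item 8: size 10+10+5+7+3=35, value 60+24+48+58+13=203
- item 1+item 3+item 4+item 6+item 7+item 8: size 10+5+6+4+7+3=35, value 60+48+16+5+58+13=200
- item 1+item 3+item 4+item 7+item 8: size 10+5+6+7+3=31, value 60+48+16+58+13=195
Best: 203 pts.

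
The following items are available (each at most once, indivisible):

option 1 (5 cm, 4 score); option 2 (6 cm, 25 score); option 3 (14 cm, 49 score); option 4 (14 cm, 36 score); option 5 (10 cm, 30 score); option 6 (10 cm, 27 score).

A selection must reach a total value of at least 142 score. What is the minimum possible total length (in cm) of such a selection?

Subsets with value ≥ 142, sorted by total length:
- option 3+option 4+option 5+option 6: length 48, value 142
- option 1+option 2+option 3+option 4+option 5: length 49, value 144
Minimum length: 48 cm.

48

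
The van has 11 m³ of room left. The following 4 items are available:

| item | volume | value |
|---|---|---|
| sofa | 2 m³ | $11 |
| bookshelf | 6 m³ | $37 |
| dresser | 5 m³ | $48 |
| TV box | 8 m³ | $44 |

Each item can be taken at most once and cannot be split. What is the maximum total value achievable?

$85

Check high-value combinations within 11 m³:
- bookshelf+dresser: volume 6+5=11, value 37+48=85
- sofa+dresser: volume 2+5=7, value 11+48=59
- sofa+TV box: volume 2+8=10, value 11+44=55
- dresser: volume 5, value 48
- sofa+bookshelf: volume 2+6=8, value 11+37=48
Best: $85.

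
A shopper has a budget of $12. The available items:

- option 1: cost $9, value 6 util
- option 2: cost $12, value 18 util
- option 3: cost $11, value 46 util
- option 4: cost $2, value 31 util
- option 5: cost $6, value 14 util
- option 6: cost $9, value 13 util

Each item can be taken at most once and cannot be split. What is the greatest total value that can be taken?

46 util

This is a 0/1 knapsack; check combinations near the capacity.
- option 3: cost 11, value 46
- option 4+option 5: cost 2+6=8, value 31+14=45
- option 4+option 6: cost 2+9=11, value 31+13=44
- option 1+option 4: cost 9+2=11, value 6+31=37
- option 4: cost 2, value 31
Best: 46 util.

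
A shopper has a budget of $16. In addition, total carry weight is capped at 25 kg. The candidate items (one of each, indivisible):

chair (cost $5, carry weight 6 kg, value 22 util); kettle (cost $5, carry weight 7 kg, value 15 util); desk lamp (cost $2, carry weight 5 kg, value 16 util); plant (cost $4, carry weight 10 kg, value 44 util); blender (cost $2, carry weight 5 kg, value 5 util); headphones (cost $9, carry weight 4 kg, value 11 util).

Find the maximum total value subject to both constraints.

82 util

Feasible sets respecting both limits:
- chair+desk lamp+plant: cost 11, carry weight 21, value 82
- chair+kettle+plant: cost 14, carry weight 23, value 81
- kettle+desk lamp+plant: cost 11, carry weight 22, value 75
Best: 82 util.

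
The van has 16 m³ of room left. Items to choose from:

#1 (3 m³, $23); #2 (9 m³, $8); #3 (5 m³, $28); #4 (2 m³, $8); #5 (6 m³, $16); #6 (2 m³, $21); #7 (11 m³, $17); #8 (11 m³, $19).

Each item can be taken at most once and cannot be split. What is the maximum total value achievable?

$88

Check high-value combinations within 16 m³:
- #1+#3+#5+#6: volume 3+5+6+2=16, value 23+28+16+21=88
- #1+#3+#4+#6: volume 3+5+2+2=12, value 23+28+8+21=80
- #1+#3+#4+#5: volume 3+5+2+6=16, value 23+28+8+16=75
- #3+#4+#5+#6: volume 5+2+6+2=15, value 28+8+16+21=73
Best: $88.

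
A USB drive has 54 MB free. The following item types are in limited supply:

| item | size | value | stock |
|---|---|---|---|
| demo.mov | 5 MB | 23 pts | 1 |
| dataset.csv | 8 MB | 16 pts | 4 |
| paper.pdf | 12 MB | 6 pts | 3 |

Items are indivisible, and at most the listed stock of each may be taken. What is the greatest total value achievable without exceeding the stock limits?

93 pts

Best selections within size 54 and stock limits:
- 1×demo.mov + 4×dataset.csv + 1×paper.pdf: size 49, value 93
- 1×demo.mov + 4×dataset.csv: size 37, value 87
- 1×demo.mov + 3×dataset.csv + 2×paper.pdf: size 53, value 83
- 1×demo.mov + 3×dataset.csv + 1×paper.pdf: size 41, value 77
Best: 93 pts.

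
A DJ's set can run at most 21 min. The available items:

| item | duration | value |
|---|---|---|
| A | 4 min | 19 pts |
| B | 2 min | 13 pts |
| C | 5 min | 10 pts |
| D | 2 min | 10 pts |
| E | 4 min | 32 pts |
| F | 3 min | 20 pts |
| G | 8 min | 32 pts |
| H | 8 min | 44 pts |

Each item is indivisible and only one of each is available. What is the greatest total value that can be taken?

128 pts

Check high-value combinations within 21 min:
- A+B+E+F+H: duration 4+2+4+3+8=21, value 19+13+32+20+44=128
- A+D+E+F+H: duration 4+2+4+3+8=21, value 19+10+32+20+44=125
- B+D+E+F+H: duration 2+2+4+3+8=19, value 13+10+32+20+44=119
- A+B+D+E+H: duration 4+2+2+4+8=20, value 19+13+10+32+44=118
- A+B+E+F+G: duration 4+2+4+3+8=21, value 19+13+32+20+32=116
Best: 128 pts.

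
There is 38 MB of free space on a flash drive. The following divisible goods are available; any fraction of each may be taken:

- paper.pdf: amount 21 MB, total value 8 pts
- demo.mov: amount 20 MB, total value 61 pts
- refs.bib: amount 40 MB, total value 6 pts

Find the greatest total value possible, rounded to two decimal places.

Take in order of value per unit:
- demo.mov (61/20 per unit): all 20 → value 61, running total 61.00
- paper.pdf (8/21 per unit): 18 of 21 → value 18×8/21 = 6.8571, running total 67.86
Total 67.86.

67.86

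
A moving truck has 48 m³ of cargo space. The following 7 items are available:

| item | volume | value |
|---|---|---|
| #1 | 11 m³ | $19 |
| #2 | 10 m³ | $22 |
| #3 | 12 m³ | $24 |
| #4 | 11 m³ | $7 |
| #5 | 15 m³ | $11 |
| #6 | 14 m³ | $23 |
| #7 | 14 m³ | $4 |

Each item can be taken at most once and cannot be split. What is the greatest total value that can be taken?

Check high-value combinations within 48 m³:
- #1+#2+#3+#6: volume 11+10+12+14=47, value 19+22+24+23=88
- #2+#3+#4+#6: volume 10+12+11+14=47, value 22+24+7+23=76
- #1+#2+#3+#5: volume 11+10+12+15=48, value 19+22+24+11=76
- #1+#3+#4+#6: volume 11+12+11+14=48, value 19+24+7+23=73
Best: $88.

$88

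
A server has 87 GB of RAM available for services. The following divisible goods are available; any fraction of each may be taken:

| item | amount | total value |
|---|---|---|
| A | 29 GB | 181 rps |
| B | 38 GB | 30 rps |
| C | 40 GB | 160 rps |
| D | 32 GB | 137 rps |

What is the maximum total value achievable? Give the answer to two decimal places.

422.00

Take in order of value per unit:
- A (181/29 per unit): all 29 → value 181, running total 181.00
- D (137/32 per unit): all 32 → value 137, running total 318.00
- C (160/40 per unit): 26 of 40 → value 26×160/40 = 104.0000, running total 422.00
Total 422.00.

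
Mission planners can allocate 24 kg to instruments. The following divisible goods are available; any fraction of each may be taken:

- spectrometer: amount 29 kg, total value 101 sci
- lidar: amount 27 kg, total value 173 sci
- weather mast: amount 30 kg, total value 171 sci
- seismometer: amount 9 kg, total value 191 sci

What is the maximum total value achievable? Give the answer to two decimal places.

287.11

Take in order of value per unit:
- seismometer (191/9 per unit): all 9 → value 191, running total 191.00
- lidar (173/27 per unit): 15 of 27 → value 15×173/27 = 96.1111, running total 287.11
Total 287.11.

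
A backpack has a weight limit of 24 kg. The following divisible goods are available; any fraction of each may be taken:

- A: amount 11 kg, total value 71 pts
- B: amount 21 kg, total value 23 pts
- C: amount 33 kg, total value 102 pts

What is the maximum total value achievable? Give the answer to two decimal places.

Take in order of value per unit:
- A (71/11 per unit): all 11 → value 71, running total 71.00
- C (102/33 per unit): 13 of 33 → value 13×102/33 = 40.1818, running total 111.18
Total 111.18.

111.18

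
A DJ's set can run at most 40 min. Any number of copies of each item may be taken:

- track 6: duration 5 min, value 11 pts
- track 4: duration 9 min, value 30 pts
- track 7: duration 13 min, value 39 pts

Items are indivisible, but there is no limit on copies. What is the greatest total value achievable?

129 pts

Best value-per-unit is track 4 at 30/9; filling with it alone gives 4×30 = 120.
Optimal mix: 3×track 4 + 1×track 7 → duration 40, value 129.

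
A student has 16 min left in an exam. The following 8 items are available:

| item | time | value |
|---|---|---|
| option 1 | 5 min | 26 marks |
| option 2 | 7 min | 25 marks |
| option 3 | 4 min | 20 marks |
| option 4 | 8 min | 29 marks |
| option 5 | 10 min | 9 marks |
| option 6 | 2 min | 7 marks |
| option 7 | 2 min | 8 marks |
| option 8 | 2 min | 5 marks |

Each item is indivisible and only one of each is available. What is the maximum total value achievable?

Check high-value combinations within 16 min:
- option 1+option 2+option 3: time 5+7+4=16, value 26+25+20=71
- option 1+option 3+option 6+option 7+option 8: time 5+4+2+2+2=15, value 26+20+7+8+5=66
- option 1+option 2+option 6+option 7: time 5+7+2+2=16, value 26+25+7+8=66
- option 3+option 4+option 6+option 7: time 4+8+2+2=16, value 20+29+7+8=64
Best: 71 marks.

71 marks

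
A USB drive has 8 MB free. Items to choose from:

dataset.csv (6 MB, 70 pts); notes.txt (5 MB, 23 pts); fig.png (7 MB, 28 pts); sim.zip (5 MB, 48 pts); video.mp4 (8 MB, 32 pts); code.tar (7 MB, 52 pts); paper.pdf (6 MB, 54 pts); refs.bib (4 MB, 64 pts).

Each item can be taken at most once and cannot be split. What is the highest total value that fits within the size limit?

Check high-value combinations within 8 MB:
- dataset.csv: size 6, value 70
- refs.bib: size 4, value 64
- paper.pdf: size 6, value 54
Best: 70 pts.

70 pts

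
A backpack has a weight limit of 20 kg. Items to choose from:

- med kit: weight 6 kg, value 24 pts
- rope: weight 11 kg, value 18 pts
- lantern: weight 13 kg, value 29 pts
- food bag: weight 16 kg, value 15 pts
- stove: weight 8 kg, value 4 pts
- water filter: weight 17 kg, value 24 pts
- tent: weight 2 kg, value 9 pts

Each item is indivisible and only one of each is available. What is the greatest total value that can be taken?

This is a 0/1 knapsack; check combinations near the capacity.
- med kit+lantern: weight 6+13=19, value 24+29=53
- med kit+rope+tent: weight 6+11+2=19, value 24+18+9=51
- med kit+rope: weight 6+11=17, value 24+18=42
Best: 53 pts.

53 pts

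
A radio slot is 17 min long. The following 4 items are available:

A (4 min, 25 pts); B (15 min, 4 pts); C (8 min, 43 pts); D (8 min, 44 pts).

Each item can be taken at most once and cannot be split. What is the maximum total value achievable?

Check high-value combinations within 17 min:
- C+D: duration 8+8=16, value 43+44=87
- A+D: duration 4+8=12, value 25+44=69
- A+C: duration 4+8=12, value 25+43=68
- D: duration 8, value 44
- C: duration 8, value 43
Best: 87 pts.

87 pts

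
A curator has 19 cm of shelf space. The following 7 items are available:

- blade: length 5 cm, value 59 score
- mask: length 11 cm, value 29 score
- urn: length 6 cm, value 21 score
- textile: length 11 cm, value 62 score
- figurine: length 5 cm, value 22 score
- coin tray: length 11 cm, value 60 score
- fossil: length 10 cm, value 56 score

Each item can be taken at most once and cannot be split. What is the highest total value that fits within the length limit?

Check high-value combinations within 19 cm:
- blade+textile: length 5+11=16, value 59+62=121
- blade+coin tray: length 5+11=16, value 59+60=119
- blade+fossil: length 5+10=15, value 59+56=115
- blade+urn+figurine: length 5+6+5=16, value 59+21+22=102
- blade+mask: length 5+11=16, value 59+29=88
Best: 121 score.

121 score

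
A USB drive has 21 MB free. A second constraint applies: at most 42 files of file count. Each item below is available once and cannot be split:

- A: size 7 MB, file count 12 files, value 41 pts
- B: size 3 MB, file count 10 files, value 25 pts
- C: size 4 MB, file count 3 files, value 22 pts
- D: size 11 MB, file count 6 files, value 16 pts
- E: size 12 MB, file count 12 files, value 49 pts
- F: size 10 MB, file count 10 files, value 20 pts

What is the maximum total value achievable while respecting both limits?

Feasible sets respecting both limits:
- B+C+E: size 19, file count 25, value 96
- A+E: size 19, file count 24, value 90
- A+B+C: size 14, file count 25, value 88
- A+B+F: size 20, file count 32, value 86
Best: 96 pts.

96 pts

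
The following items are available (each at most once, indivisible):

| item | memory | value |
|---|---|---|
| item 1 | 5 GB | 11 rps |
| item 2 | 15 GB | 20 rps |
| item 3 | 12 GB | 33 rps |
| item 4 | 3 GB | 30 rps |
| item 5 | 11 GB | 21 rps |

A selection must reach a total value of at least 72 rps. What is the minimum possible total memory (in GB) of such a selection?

Subsets with value ≥ 72, sorted by total memory:
- item 1+item 3+item 4: memory 20, value 74
- item 3+item 4+item 5: memory 26, value 84
Minimum memory: 20 GB.

20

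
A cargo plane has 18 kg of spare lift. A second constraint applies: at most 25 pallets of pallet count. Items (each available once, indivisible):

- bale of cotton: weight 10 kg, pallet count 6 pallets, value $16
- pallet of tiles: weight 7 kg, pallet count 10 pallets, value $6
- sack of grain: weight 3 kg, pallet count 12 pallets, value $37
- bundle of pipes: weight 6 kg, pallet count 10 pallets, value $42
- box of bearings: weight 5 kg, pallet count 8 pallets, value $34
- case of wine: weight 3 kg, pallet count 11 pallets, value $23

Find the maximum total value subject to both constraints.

Feasible sets respecting both limits:
- sack of grain+bundle of pipes: weight 9, pallet count 22, value 79
- bundle of pipes+box of bearings: weight 11, pallet count 18, value 76
- bale of cotton+box of bearings+case of wine: weight 18, pallet count 25, value 73
Best: $79.

$79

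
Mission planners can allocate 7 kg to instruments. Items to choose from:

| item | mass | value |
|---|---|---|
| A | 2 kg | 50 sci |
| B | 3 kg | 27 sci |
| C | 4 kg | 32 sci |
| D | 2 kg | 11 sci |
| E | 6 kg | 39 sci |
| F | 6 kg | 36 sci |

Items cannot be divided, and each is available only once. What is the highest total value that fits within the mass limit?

Check high-value combinations within 7 kg:
- A+B+D: mass 2+3+2=7, value 50+27+11=88
- A+C: mass 2+4=6, value 50+32=82
- A+B: mass 2+3=5, value 50+27=77
- A+D: mass 2+2=4, value 50+11=61
- B+C: mass 3+4=7, value 27+32=59
Best: 88 sci.

88 sci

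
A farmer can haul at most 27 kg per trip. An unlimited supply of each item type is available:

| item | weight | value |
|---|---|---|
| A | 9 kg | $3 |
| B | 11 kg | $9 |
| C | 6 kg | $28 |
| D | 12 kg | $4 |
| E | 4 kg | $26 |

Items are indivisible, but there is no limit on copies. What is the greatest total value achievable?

Best value-per-unit is E at 26/4; filling with it alone gives 6×26 = 156.
Optimal mix: 1×C + 5×E → weight 26, value 158.

$158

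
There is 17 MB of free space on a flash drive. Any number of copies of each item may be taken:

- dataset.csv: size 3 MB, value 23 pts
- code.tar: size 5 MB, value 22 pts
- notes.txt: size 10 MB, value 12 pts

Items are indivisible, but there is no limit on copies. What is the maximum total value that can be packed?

115 pts

Best value-per-unit is dataset.csv at 23/3, and filling with it alone uses size 5×3=15. No mix of the others beats 5×23 = 115.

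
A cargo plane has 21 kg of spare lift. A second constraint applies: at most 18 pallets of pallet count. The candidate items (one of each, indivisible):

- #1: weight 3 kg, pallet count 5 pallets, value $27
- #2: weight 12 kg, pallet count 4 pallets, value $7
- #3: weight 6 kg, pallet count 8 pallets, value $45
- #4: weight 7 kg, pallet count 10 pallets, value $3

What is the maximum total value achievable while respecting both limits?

Feasible sets respecting both limits:
- #1+#2+#3: weight 21, pallet count 17, value 79
- #1+#3: weight 9, pallet count 13, value 72
- #2+#3: weight 18, pallet count 12, value 52
Best: $79.

$79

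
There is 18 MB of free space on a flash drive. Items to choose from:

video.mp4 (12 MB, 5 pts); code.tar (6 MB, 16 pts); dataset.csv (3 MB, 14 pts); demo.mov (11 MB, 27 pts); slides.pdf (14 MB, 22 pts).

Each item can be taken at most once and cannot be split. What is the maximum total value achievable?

Check high-value combinations within 18 MB:
- code.tar+demo.mov: size 6+11=17, value 16+27=43
- dataset.csv+demo.mov: size 3+11=14, value 14+27=41
- dataset.csv+slides.pdf: size 3+14=17, value 14+22=36
- code.tar+dataset.csv: size 6+3=9, value 16+14=30
Best: 43 pts.

43 pts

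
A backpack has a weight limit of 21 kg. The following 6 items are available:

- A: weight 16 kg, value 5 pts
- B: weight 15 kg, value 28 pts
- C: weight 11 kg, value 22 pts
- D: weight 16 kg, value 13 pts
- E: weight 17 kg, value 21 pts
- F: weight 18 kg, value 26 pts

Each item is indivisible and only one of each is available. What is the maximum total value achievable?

Check high-value combinations within 21 kg:
- B: weight 15, value 28
- F: weight 18, value 26
- C: weight 11, value 22
Best: 28 pts.

28 pts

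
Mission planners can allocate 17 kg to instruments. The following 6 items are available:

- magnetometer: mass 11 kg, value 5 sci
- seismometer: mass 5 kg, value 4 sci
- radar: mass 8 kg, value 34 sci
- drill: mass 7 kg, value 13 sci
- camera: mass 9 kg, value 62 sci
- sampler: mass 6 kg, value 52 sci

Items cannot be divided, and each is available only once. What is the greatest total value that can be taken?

Check high-value combinations within 17 kg:
- camera+sampler: mass 9+6=15, value 62+52=114
- radar+camera: mass 8+9=17, value 34+62=96
- radar+sampler: mass 8+6=14, value 34+52=86
Best: 114 sci.

114 sci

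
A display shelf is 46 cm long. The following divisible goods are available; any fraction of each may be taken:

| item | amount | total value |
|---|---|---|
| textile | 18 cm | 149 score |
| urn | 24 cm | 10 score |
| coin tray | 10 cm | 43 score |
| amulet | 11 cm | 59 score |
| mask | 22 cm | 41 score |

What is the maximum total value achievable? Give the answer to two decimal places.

264.05

Take in order of value per unit:
- textile (149/18 per unit): all 18 → value 149, running total 149.00
- amulet (59/11 per unit): all 11 → value 59, running total 208.00
- coin tray (43/10 per unit): all 10 → value 43, running total 251.00
- mask (41/22 per unit): 7 of 22 → value 7×41/22 = 13.0455, running total 264.05
Total 264.05.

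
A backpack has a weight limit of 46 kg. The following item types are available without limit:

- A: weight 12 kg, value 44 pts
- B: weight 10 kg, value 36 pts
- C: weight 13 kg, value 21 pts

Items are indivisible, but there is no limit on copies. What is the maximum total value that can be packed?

Best value-per-unit is A at 44/12; filling with it alone gives 3×44 = 132.
Optimal mix: 3×A + 1×B → weight 46, value 168.

168 pts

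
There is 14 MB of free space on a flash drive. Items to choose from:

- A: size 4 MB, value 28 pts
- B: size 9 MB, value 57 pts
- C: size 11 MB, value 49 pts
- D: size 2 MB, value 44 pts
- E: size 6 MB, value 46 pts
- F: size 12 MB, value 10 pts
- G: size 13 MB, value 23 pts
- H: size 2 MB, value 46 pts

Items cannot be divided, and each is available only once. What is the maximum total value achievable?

164 pts

This is a 0/1 knapsack; check combinations near the capacity.
- A+D+E+H: size 4+2+6+2=14, value 28+44+46+46=164
- B+D+H: size 9+2+2=13, value 57+44+46=147
- D+E+H: size 2+6+2=10, value 44+46+46=136
- A+E+H: size 4+6+2=12, value 28+46+46=120
Best: 164 pts.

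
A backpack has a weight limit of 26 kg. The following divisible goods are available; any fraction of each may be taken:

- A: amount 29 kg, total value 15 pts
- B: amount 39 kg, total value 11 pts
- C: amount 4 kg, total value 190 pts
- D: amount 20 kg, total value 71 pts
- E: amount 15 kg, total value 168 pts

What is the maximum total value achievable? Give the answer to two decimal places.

382.85

Take in order of value per unit:
- C (190/4 per unit): all 4 → value 190, running total 190.00
- E (168/15 per unit): all 15 → value 168, running total 358.00
- D (71/20 per unit): 7 of 20 → value 7×71/20 = 24.8500, running total 382.85
Total 382.85.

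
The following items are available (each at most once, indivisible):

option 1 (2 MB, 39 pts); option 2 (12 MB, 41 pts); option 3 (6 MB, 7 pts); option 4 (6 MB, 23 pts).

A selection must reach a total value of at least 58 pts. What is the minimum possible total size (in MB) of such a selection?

8

Subsets with value ≥ 58, sorted by total size:
- option 1+option 4: size 8, value 62
- option 1+option 2: size 14, value 80
Minimum size: 8 MB.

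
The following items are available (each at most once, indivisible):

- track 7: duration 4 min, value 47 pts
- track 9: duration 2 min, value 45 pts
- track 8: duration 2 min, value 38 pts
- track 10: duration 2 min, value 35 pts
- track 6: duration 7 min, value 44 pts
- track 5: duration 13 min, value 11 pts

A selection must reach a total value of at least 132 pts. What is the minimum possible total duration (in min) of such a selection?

Subsets with value ≥ 132, sorted by total duration:
- track 7+track 9+track 8+track 10: duration 10, value 165
- track 9+track 8+track 10+track 6: duration 13, value 162
- track 7+track 9+track 6: duration 13, value 136
- track 7+track 9+track 8+track 6: duration 15, value 174
Minimum duration: 10 min.

10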